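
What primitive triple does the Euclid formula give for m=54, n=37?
(1547, 3996, 4285)

Euclid's formula: a = m² - n², b = 2mn, c = m² + n²
m = 54, n = 37
a = 54² - 37² = 2916 - 1369 = 1547
b = 2 × 54 × 37 = 3996
c = 54² + 37² = 2916 + 1369 = 4285
Verification: 1547² + 3996² = 2393209 + 15968016 = 18361225 = 4285² ✓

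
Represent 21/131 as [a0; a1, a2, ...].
[0; 6, 4, 5]

Euclidean algorithm steps:
21 = 0 × 131 + 21
131 = 6 × 21 + 5
21 = 4 × 5 + 1
5 = 5 × 1 + 0
Continued fraction: [0; 6, 4, 5]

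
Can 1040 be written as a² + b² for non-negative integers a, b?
4² + 32² (a=4, b=32)

Factorization: 1040 = 2^4 × 5 × 13
By Fermat: n is sum of two squares iff every prime p ≡ 3 (mod 4) appears to even power.
All primes ≡ 3 (mod 4) appear to even power.
Search a = 0, 1, 2, … for 1040 - a² a perfect square: first hit at a = 4: 1040 - 16 = 1024 = 32².
1040 = 4² + 32² = 16 + 1024 ✓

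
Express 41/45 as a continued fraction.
[0; 1, 10, 4]

Euclidean algorithm steps:
41 = 0 × 45 + 41
45 = 1 × 41 + 4
41 = 10 × 4 + 1
4 = 4 × 1 + 0
Continued fraction: [0; 1, 10, 4]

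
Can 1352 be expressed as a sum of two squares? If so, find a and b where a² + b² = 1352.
14² + 34² (a=14, b=34)

Factorization: 1352 = 2^3 × 13^2
By Fermat: n is sum of two squares iff every prime p ≡ 3 (mod 4) appears to even power.
All primes ≡ 3 (mod 4) appear to even power.
Search a = 0, 1, 2, … for 1352 - a² a perfect square: first hit at a = 14: 1352 - 196 = 1156 = 34².
1352 = 14² + 34² = 196 + 1156 ✓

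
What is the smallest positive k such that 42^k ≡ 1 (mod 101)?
100

101 is prime, so ord(42) divides φ(101) = 100.
Divisors of 100: 1, 2, 4, 5, 10, 20, 25, 50, 100.
Repeated squaring: 42^1 ≡ 42, 42^2 ≡ 47, 42^4 ≡ 88, 42^8 ≡ 68, 42^16 ≡ 79, 42^32 ≡ 80, 42^64 ≡ 37 (mod 101).
Test 42^d mod 101 for each divisor d in increasing order:
42^1 ≡ 42
42^2 ≡ 47
42^4 ≡ 88
42^5 = 42^4·42^1 ≡ 60
42^10 = 42^8·42^2 ≡ 65
42^20 = 42^16·42^4 ≡ 84
42^25 = 42^16·42^8·42^1 ≡ 91
42^50 = 42^32·42^16·42^2 ≡ 100
42^100 = 42^64·42^32·42^4 ≡ 1  ← first divisor giving 1
The order is 100.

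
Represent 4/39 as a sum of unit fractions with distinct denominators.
1/10 + 1/390

Greedy algorithm:
4/39: ceiling(39/4) = 10, use 1/10
1/390: ceiling(390/1) = 390, use 1/390
Result: 4/39 = 1/10 + 1/390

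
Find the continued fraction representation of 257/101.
[2; 1, 1, 5, 9]

Euclidean algorithm steps:
257 = 2 × 101 + 55
101 = 1 × 55 + 46
55 = 1 × 46 + 9
46 = 5 × 9 + 1
9 = 9 × 1 + 0
Continued fraction: [2; 1, 1, 5, 9]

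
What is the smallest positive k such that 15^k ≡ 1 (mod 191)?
95

191 is prime, so ord(15) divides φ(191) = 190.
Divisors of 190: 1, 2, 5, 10, 19, 38, 95, 190.
Repeated squaring: 15^1 ≡ 15, 15^2 ≡ 34, 15^4 ≡ 10, 15^8 ≡ 100, 15^16 ≡ 68, 15^32 ≡ 40, 15^64 ≡ 72, 15^128 ≡ 27 (mod 191).
Test 15^d mod 191 for each divisor d in increasing order:
15^1 ≡ 15
15^2 ≡ 34
15^5 = 15^4·15^1 ≡ 150
15^10 = 15^8·15^2 ≡ 153
15^19 = 15^16·15^2·15^1 ≡ 109
15^38 = 15^32·15^4·15^2 ≡ 39
15^95 = 15^64·15^16·15^8·15^4·15^2·15^1 ≡ 1  ← first divisor giving 1
The order is 95.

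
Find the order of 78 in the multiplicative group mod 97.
32

97 is prime, so ord(78) divides φ(97) = 96.
Divisors of 96: 1, 2, 3, 4, 6, 8, 12, 16, 24, 32, 48, 96.
Repeated squaring: 78^1 ≡ 78, 78^2 ≡ 70, 78^4 ≡ 50, 78^8 ≡ 75, 78^16 ≡ 96, 78^32 ≡ 1, 78^64 ≡ 1 (mod 97).
Test 78^d mod 97 for each divisor d in increasing order:
78^1 ≡ 78
78^2 ≡ 70
78^3 = 78^2·78^1 ≡ 28
78^4 ≡ 50
78^6 = 78^4·78^2 ≡ 8
78^8 ≡ 75
78^12 = 78^8·78^4 ≡ 64
78^16 ≡ 96
78^24 = 78^16·78^8 ≡ 22
78^32 ≡ 1  ← first divisor giving 1
The order is 32.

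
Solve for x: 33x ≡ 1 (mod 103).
25

gcd(33, 103) = 1, so the inverse exists.
Extended Euclidean algorithm on (103, 33):
103 = 3 × 33 + 4  ⟹  4 = (1)·103 + (-3)·33
33 = 8 × 4 + 1  ⟹  1 = (-8)·103 + (25)·33
So (25)·33 ≡ 1 (mod 103), i.e. 33^(-1) ≡ 25 (mod 103).
Check: 33 × 25 = 825 ≡ 1 (mod 103)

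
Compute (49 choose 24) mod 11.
5

Using Lucas' theorem:
Write n=49 and k=24 in base 11:
n in base 11: [4, 5]
k in base 11: [2, 2]
C(49,24) mod 11 = ∏ C(n_i, k_i) mod 11
Digit binomials (mod 11): C(4,2) = 6; C(5,2) = 10
Product: 6 × 10 = 60 ≡ 5 (mod 11)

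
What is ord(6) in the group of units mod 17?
16

17 is prime, so ord(6) divides φ(17) = 16.
Divisors of 16: 1, 2, 4, 8, 16.
Repeated squaring: 6^1 ≡ 6, 6^2 ≡ 2, 6^4 ≡ 4, 6^8 ≡ 16, 6^16 ≡ 1 (mod 17).
Test 6^d mod 17 for each divisor d in increasing order:
6^1 ≡ 6
6^2 ≡ 2
6^4 ≡ 4
6^8 ≡ 16
6^16 ≡ 1  ← first divisor giving 1
The order is 16.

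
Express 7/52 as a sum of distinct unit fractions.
1/8 + 1/104

Greedy algorithm:
7/52: ceiling(52/7) = 8, use 1/8
1/104: ceiling(104/1) = 104, use 1/104
Result: 7/52 = 1/8 + 1/104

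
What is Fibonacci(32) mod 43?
15

Matrix identity: Q^n = [[F_(n+1), F_n], [F_n, F_(n-1)]] with Q = [[1,1],[1,0]].
n = 32 = 100000₂. Square-and-multiply, entries mod 43:
Q^1 = [[1,1],[1,0]]
Q^2 = (Q^1)² = [[2,1],[1,1]]
Q^4 = (Q^2)² = [[5,3],[3,2]]
Q^8 = (Q^4)² = [[34,21],[21,13]]
Q^16 = (Q^8)² = [[6,41],[41,8]]
Q^32 = (Q^16)² = [[40,15],[15,25]]
F_32 mod 43 = Q^32[0][1] = 15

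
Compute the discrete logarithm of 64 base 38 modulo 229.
102

Baby-step giant-step with step n = ⌈√229⌉ = 16.
Baby steps 38^j mod 229 (j:value) for j=0..15: 0:1, 1:38, 2:70, 3:141, 4:91, 5:23, 6:187, 7:7, 8:37, 9:32, 10:71, 11:179, 12:161, 13:164, 14:49, 15:30.
Giant-step multiplier: 38^(-16) ≡ 38^(228-16) = 38^212 ≡ 183 (mod 229).
Giant steps γ_i = 64·183^i mod 229: γ_0=64, γ_1=33, γ_2=85, γ_3=212, γ_4=95, γ_5=210, γ_6=187 (in table at j=6).
x = i·n + j = 6·16 + 6 = 102.
Check: 38^102 ≡ 64 (mod 229).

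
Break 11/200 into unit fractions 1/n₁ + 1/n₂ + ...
1/19 + 1/423 + 1/229629 + 1/123035218200

Greedy algorithm:
11/200: ceiling(200/11) = 19, use 1/19
9/3800: ceiling(3800/9) = 423, use 1/423
7/1607400: ceiling(1607400/7) = 229629, use 1/229629
1/123035218200: ceiling(123035218200/1) = 123035218200, use 1/123035218200
Result: 11/200 = 1/19 + 1/423 + 1/229629 + 1/123035218200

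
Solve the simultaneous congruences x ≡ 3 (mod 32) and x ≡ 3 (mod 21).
3

Using Chinese Remainder Theorem:
M = 32 × 21 = 672
M1 = 21, M2 = 32
y1 = 21^(-1) mod 32 = 29
y2 = 32^(-1) mod 21 = 2
x = (3×21×29 + 3×32×2) mod 672 = 3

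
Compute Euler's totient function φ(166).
82

166 = 2 × 83
φ(n) = n × ∏(1 - 1/p) for each prime p dividing n
φ(166) = 166 × (1 - 1/2) × (1 - 1/83) = 82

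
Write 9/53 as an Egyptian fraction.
1/6 + 1/318

Greedy algorithm:
9/53: ceiling(53/9) = 6, use 1/6
1/318: ceiling(318/1) = 318, use 1/318
Result: 9/53 = 1/6 + 1/318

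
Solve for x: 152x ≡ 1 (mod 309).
185

gcd(152, 309) = 1, so the inverse exists.
Extended Euclidean algorithm on (309, 152):
309 = 2 × 152 + 5  ⟹  5 = (1)·309 + (-2)·152
152 = 30 × 5 + 2  ⟹  2 = (-30)·309 + (61)·152
5 = 2 × 2 + 1  ⟹  1 = (61)·309 + (-124)·152
So (-124)·152 ≡ 1 (mod 309), i.e. 152^(-1) ≡ -124 ≡ 185 (mod 309).
Check: 152 × 185 = 28120 ≡ 1 (mod 309)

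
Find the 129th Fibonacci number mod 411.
103

Matrix identity: Q^n = [[F_(n+1), F_n], [F_n, F_(n-1)]] with Q = [[1,1],[1,0]].
n = 129 = 10000001₂. Square-and-multiply, entries mod 411:
Q^1 = [[1,1],[1,0]]
Q^2 = (Q^1)² = [[2,1],[1,1]]
Q^4 = (Q^2)² = [[5,3],[3,2]]
Q^8 = (Q^4)² = [[34,21],[21,13]]
Q^16 = (Q^8)² = [[364,165],[165,199]]
Q^32 = (Q^16)² = [[253,9],[9,244]]
Q^64 = (Q^32)² = [[385,363],[363,22]]
Q^129 = (Q^64)²·Q = [[295,103],[103,192]]
F_129 mod 411 = Q^129[0][1] = 103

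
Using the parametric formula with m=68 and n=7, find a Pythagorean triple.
(4575, 952, 4673)

Euclid's formula: a = m² - n², b = 2mn, c = m² + n²
m = 68, n = 7
a = 68² - 7² = 4624 - 49 = 4575
b = 2 × 68 × 7 = 952
c = 68² + 7² = 4624 + 49 = 4673
Verification: 4575² + 952² = 20930625 + 906304 = 21836929 = 4673² ✓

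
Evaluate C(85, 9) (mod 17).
0

Using Lucas' theorem:
Write n=85 and k=9 in base 17:
n in base 17: [5, 0]
k in base 17: [0, 9]
C(85,9) mod 17 = ∏ C(n_i, k_i) mod 17
Digit binomials (mod 17): C(5,0) = 1; C(0,9) = 0 (k_i > n_i)
Product: 1 × 0 = 0 ≡ 0 (mod 17)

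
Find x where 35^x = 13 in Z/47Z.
31

Baby-step giant-step with step n = ⌈√47⌉ = 7.
Baby steps 35^j mod 47 (j:value) for j=0..6: 0:1, 1:35, 2:3, 3:11, 4:9, 5:33, 6:27.
Giant-step multiplier: 35^(-7) ≡ 35^(46-7) = 35^39 ≡ 19 (mod 47).
Giant steps γ_i = 13·19^i mod 47: γ_0=13, γ_1=12, γ_2=40, γ_3=8, γ_4=11 (in table at j=3).
x = i·n + j = 4·7 + 3 = 31.
Check: 35^31 ≡ 13 (mod 47).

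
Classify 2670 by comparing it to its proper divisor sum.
abundant

Proper divisors of 2670: sum = 1 + 2 + 3 + 5 + 6 + 10 + 15 + 30 + 89 + 178 + 267 + 445 + 534 + 890 + 1335 = 3810
Since 3810 > 2670, 2670 is abundant.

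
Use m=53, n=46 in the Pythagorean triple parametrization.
(693, 4876, 4925)

Euclid's formula: a = m² - n², b = 2mn, c = m² + n²
m = 53, n = 46
a = 53² - 46² = 2809 - 2116 = 693
b = 2 × 53 × 46 = 4876
c = 53² + 46² = 2809 + 2116 = 4925
Verification: 693² + 4876² = 480249 + 23775376 = 24255625 = 4925² ✓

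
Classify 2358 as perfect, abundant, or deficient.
abundant

Proper divisors of 2358: sum = 1 + 2 + 3 + 6 + 9 + 18 + 131 + 262 + 393 + 786 + 1179 = 2790
Since 2790 > 2358, 2358 is abundant.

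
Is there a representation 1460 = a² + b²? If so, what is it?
4² + 38² (a=4, b=38)

Factorization: 1460 = 2^2 × 5 × 73
By Fermat: n is sum of two squares iff every prime p ≡ 3 (mod 4) appears to even power.
All primes ≡ 3 (mod 4) appear to even power.
Search a = 0, 1, 2, … for 1460 - a² a perfect square: first hit at a = 4: 1460 - 16 = 1444 = 38².
1460 = 4² + 38² = 16 + 1444 ✓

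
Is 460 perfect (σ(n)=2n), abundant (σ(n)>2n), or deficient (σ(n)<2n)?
abundant

Proper divisors of 460: sum = 1 + 2 + 4 + 5 + 10 + 20 + 23 + 46 + 92 + 115 + 230 = 548
Since 548 > 460, 460 is abundant.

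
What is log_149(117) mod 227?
105

Baby-step giant-step with step n = ⌈√227⌉ = 16.
Baby steps 149^j mod 227 (j:value) for j=0..15: 0:1, 1:149, 2:182, 3:105, 4:209, 5:42, 6:129, 7:153, 8:97, 9:152, 10:175, 11:197, 12:70, 13:215, 14:28, 15:86.
Giant-step multiplier: 149^(-16) ≡ 149^(226-16) = 149^210 ≡ 69 (mod 227).
Giant steps γ_i = 117·69^i mod 227: γ_0=117, γ_1=128, γ_2=206, γ_3=140, γ_4=126, γ_5=68, γ_6=152 (in table at j=9).
x = i·n + j = 6·16 + 9 = 105.
Check: 149^105 ≡ 117 (mod 227).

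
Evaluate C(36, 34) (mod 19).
3

Using Lucas' theorem:
Write n=36 and k=34 in base 19:
n in base 19: [1, 17]
k in base 19: [1, 15]
C(36,34) mod 19 = ∏ C(n_i, k_i) mod 19
Digit binomials (mod 19): C(1,1) = 1; C(17,15) = 136 ≡ 3
Product: 1 × 3 = 3 ≡ 3 (mod 19)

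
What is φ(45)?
24

45 = 3^2 × 5
φ(n) = n × ∏(1 - 1/p) for each prime p dividing n
φ(45) = 45 × (1 - 1/3) × (1 - 1/5) = 24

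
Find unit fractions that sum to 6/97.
1/17 + 1/330 + 1/544170

Greedy algorithm:
6/97: ceiling(97/6) = 17, use 1/17
5/1649: ceiling(1649/5) = 330, use 1/330
1/544170: ceiling(544170/1) = 544170, use 1/544170
Result: 6/97 = 1/17 + 1/330 + 1/544170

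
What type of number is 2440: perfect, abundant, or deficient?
abundant

Proper divisors of 2440: sum = 1 + 2 + 4 + 5 + 8 + 10 + 20 + 40 + 61 + 122 + 244 + 305 + 488 + 610 + 1220 = 3140
Since 3140 > 2440, 2440 is abundant.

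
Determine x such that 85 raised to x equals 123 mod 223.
59

Baby-step giant-step with step n = ⌈√223⌉ = 15.
Baby steps 85^j mod 223 (j:value) for j=0..14: 0:1, 1:85, 2:89, 3:206, 4:116, 5:48, 6:66, 7:35, 8:76, 9:216, 10:74, 11:46, 12:119, 13:80, 14:110.
Giant-step multiplier: 85^(-15) ≡ 85^(222-15) = 85^207 ≡ 209 (mod 223).
Giant steps γ_i = 123·209^i mod 223: γ_0=123, γ_1=62, γ_2=24, γ_3=110 (in table at j=14).
x = i·n + j = 3·15 + 14 = 59.
Check: 85^59 ≡ 123 (mod 223).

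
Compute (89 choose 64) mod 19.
5

Using Lucas' theorem:
Write n=89 and k=64 in base 19:
n in base 19: [4, 13]
k in base 19: [3, 7]
C(89,64) mod 19 = ∏ C(n_i, k_i) mod 19
Digit binomials (mod 19): C(4,3) = 4; C(13,7) = 1716 ≡ 6
Product: 4 × 6 = 24 ≡ 5 (mod 19)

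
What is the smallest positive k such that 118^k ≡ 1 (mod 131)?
130

131 is prime, so ord(118) divides φ(131) = 130.
Divisors of 130: 1, 2, 5, 10, 13, 26, 65, 130.
Repeated squaring: 118^1 ≡ 118, 118^2 ≡ 38, 118^4 ≡ 3, 118^8 ≡ 9, 118^16 ≡ 81, 118^32 ≡ 11, 118^64 ≡ 121, 118^128 ≡ 100 (mod 131).
Test 118^d mod 131 for each divisor d in increasing order:
118^1 ≡ 118
118^2 ≡ 38
118^5 = 118^4·118^1 ≡ 92
118^10 = 118^8·118^2 ≡ 80
118^13 = 118^8·118^4·118^1 ≡ 42
118^26 = 118^16·118^8·118^2 ≡ 61
118^65 = 118^64·118^1 ≡ 130
118^130 = 118^128·118^2 ≡ 1  ← first divisor giving 1
The order is 130.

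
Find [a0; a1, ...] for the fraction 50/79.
[0; 1, 1, 1, 2, 1, 1, 1, 2]

Euclidean algorithm steps:
50 = 0 × 79 + 50
79 = 1 × 50 + 29
50 = 1 × 29 + 21
29 = 1 × 21 + 8
21 = 2 × 8 + 5
8 = 1 × 5 + 3
5 = 1 × 3 + 2
3 = 1 × 2 + 1
2 = 2 × 1 + 0
Continued fraction: [0; 1, 1, 1, 2, 1, 1, 1, 2]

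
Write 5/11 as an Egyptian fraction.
1/3 + 1/9 + 1/99

Greedy algorithm:
5/11: ceiling(11/5) = 3, use 1/3
4/33: ceiling(33/4) = 9, use 1/9
1/99: ceiling(99/1) = 99, use 1/99
Result: 5/11 = 1/3 + 1/9 + 1/99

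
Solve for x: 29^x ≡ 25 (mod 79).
68

Baby-step giant-step with step n = ⌈√79⌉ = 9.
Baby steps 29^j mod 79 (j:value) for j=0..8: 0:1, 1:29, 2:51, 3:57, 4:73, 5:63, 6:10, 7:53, 8:36.
Giant-step multiplier: 29^(-9) ≡ 29^(78-9) = 29^69 ≡ 14 (mod 79).
Giant steps γ_i = 25·14^i mod 79: γ_0=25, γ_1=34, γ_2=2, γ_3=28, γ_4=76, γ_5=37, γ_6=44, γ_7=63 (in table at j=5).
x = i·n + j = 7·9 + 5 = 68.
Check: 29^68 ≡ 25 (mod 79).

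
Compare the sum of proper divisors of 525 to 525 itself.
deficient

Proper divisors of 525: sum = 1 + 3 + 5 + 7 + 15 + 21 + 25 + 35 + 75 + 105 + 175 = 467
Since 467 < 525, 525 is deficient.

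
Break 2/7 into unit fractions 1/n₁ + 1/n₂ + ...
1/4 + 1/28

Greedy algorithm:
2/7: ceiling(7/2) = 4, use 1/4
1/28: ceiling(28/1) = 28, use 1/28
Result: 2/7 = 1/4 + 1/28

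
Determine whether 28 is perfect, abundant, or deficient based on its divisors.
perfect

Proper divisors of 28: sum = 1 + 2 + 4 + 7 + 14 = 28
Since 28 = 28, 28 is perfect.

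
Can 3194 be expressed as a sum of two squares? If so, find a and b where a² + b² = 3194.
13² + 55² (a=13, b=55)

Factorization: 3194 = 2 × 1597
By Fermat: n is sum of two squares iff every prime p ≡ 3 (mod 4) appears to even power.
All primes ≡ 3 (mod 4) appear to even power.
Search a = 0, 1, 2, … for 3194 - a² a perfect square: first hit at a = 13: 3194 - 169 = 3025 = 55².
3194 = 13² + 55² = 169 + 3025 ✓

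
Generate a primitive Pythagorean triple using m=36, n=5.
(1271, 360, 1321)

Euclid's formula: a = m² - n², b = 2mn, c = m² + n²
m = 36, n = 5
a = 36² - 5² = 1296 - 25 = 1271
b = 2 × 36 × 5 = 360
c = 36² + 5² = 1296 + 25 = 1321
Verification: 1271² + 360² = 1615441 + 129600 = 1745041 = 1321² ✓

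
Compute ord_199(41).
198

199 is prime, so ord(41) divides φ(199) = 198.
Divisors of 198: 1, 2, 3, 6, 9, 11, 18, 22, 33, 66, 99, 198.
Repeated squaring: 41^1 ≡ 41, 41^2 ≡ 89, 41^4 ≡ 160, 41^8 ≡ 128, 41^16 ≡ 66, 41^32 ≡ 177, 41^64 ≡ 86, 41^128 ≡ 33 (mod 199).
Test 41^d mod 199 for each divisor d in increasing order:
41^1 ≡ 41
41^2 ≡ 89
41^3 = 41^2·41^1 ≡ 67
41^6 = 41^4·41^2 ≡ 111
41^9 = 41^8·41^1 ≡ 74
41^11 = 41^8·41^2·41^1 ≡ 19
41^18 = 41^16·41^2 ≡ 103
41^22 = 41^16·41^4·41^2 ≡ 162
41^33 = 41^32·41^1 ≡ 93
41^66 = 41^64·41^2 ≡ 92
41^99 = 41^64·41^32·41^2·41^1 ≡ 198
41^198 = 41^128·41^64·41^4·41^2 ≡ 1  ← first divisor giving 1
The order is 198.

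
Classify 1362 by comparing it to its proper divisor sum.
abundant

Proper divisors of 1362: sum = 1 + 2 + 3 + 6 + 227 + 454 + 681 = 1374
Since 1374 > 1362, 1362 is abundant.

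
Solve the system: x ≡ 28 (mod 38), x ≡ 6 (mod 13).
370

Using Chinese Remainder Theorem:
M = 38 × 13 = 494
M1 = 13, M2 = 38
y1 = 13^(-1) mod 38 = 3
y2 = 38^(-1) mod 13 = 12
x = (28×13×3 + 6×38×12) mod 494 = 370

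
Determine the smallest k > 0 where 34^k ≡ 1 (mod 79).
78

79 is prime, so ord(34) divides φ(79) = 78.
Divisors of 78: 1, 2, 3, 6, 13, 26, 39, 78.
Repeated squaring: 34^1 ≡ 34, 34^2 ≡ 50, 34^4 ≡ 51, 34^8 ≡ 73, 34^16 ≡ 36, 34^32 ≡ 32, 34^64 ≡ 76 (mod 79).
Test 34^d mod 79 for each divisor d in increasing order:
34^1 ≡ 34
34^2 ≡ 50
34^3 = 34^2·34^1 ≡ 41
34^6 = 34^4·34^2 ≡ 22
34^13 = 34^8·34^4·34^1 ≡ 24
34^26 = 34^16·34^8·34^2 ≡ 23
34^39 = 34^32·34^4·34^2·34^1 ≡ 78
34^78 = 34^64·34^8·34^4·34^2 ≡ 1  ← first divisor giving 1
The order is 78.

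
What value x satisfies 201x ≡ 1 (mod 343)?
157

gcd(201, 343) = 1, so the inverse exists.
Extended Euclidean algorithm on (343, 201):
343 = 1 × 201 + 142  ⟹  142 = (1)·343 + (-1)·201
201 = 1 × 142 + 59  ⟹  59 = (-1)·343 + (2)·201
142 = 2 × 59 + 24  ⟹  24 = (3)·343 + (-5)·201
59 = 2 × 24 + 11  ⟹  11 = (-7)·343 + (12)·201
24 = 2 × 11 + 2  ⟹  2 = (17)·343 + (-29)·201
11 = 5 × 2 + 1  ⟹  1 = (-92)·343 + (157)·201
So (157)·201 ≡ 1 (mod 343), i.e. 201^(-1) ≡ 157 (mod 343).
Check: 201 × 157 = 31557 ≡ 1 (mod 343)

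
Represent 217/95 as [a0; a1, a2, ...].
[2; 3, 1, 1, 13]

Euclidean algorithm steps:
217 = 2 × 95 + 27
95 = 3 × 27 + 14
27 = 1 × 14 + 13
14 = 1 × 13 + 1
13 = 13 × 1 + 0
Continued fraction: [2; 3, 1, 1, 13]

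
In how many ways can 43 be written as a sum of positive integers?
63261

p(n) counts ways to write n as a sum of positive integers (order ignored).
Euler's pentagonal recurrence: p(k) = p(k-1) + p(k-2) - p(k-5) - p(k-7) + p(k-12) + p(k-15) - ... (offsets j(3j∓1)/2, signs ++--, p(0)=1, p(<0)=0).
DP table for k = 0..42: p(0)=1, p(1)=1, p(2)=2, p(3)=3, p(4)=5, p(5)=7, p(6)=11, p(7)=15, p(8)=22, p(9)=30, p(10)=42, p(11)=56, p(12)=77, p(13)=101, p(14)=135, p(15)=176, p(16)=231, p(17)=297, p(18)=385, p(19)=490, p(20)=627, p(21)=792, p(22)=1002, p(23)=1255, p(24)=1575, p(25)=1958, p(26)=2436, p(27)=3010, p(28)=3718, p(29)=4565, p(30)=5604, p(31)=6842, p(32)=8349, p(33)=10143, p(34)=12310, p(35)=14883, p(36)=17977, p(37)=21637, p(38)=26015, p(39)=31185, p(40)=37338, p(41)=44583, p(42)=53174.
Final step: p(43) = p(42) + p(41) - p(38) - p(36) + p(31) + p(28) - p(21) - p(17) + p(8) + p(3)
= 53174 + 44583 - 26015 - 17977 + 6842 + 3718 - 792 - 297 + 22 + 3
= 63261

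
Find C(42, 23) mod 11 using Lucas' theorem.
5

Using Lucas' theorem:
Write n=42 and k=23 in base 11:
n in base 11: [3, 9]
k in base 11: [2, 1]
C(42,23) mod 11 = ∏ C(n_i, k_i) mod 11
Digit binomials (mod 11): C(3,2) = 3; C(9,1) = 9
Product: 3 × 9 = 27 ≡ 5 (mod 11)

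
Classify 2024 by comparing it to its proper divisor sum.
abundant

Proper divisors of 2024: sum = 1 + 2 + 4 + 8 + 11 + 22 + 23 + 44 + 46 + 88 + 92 + 184 + 253 + 506 + 1012 = 2296
Since 2296 > 2024, 2024 is abundant.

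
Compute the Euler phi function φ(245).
168

245 = 5 × 7^2
φ(n) = n × ∏(1 - 1/p) for each prime p dividing n
φ(245) = 245 × (1 - 1/5) × (1 - 1/7) = 168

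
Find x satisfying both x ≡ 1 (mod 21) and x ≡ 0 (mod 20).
400

Using Chinese Remainder Theorem:
M = 21 × 20 = 420
M1 = 20, M2 = 21
y1 = 20^(-1) mod 21 = 20
y2 = 21^(-1) mod 20 = 1
x = (1×20×20 + 0×21×1) mod 420 = 400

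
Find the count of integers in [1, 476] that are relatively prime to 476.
192

476 = 2^2 × 7 × 17
φ(n) = n × ∏(1 - 1/p) for each prime p dividing n
φ(476) = 476 × (1 - 1/2) × (1 - 1/7) × (1 - 1/17) = 192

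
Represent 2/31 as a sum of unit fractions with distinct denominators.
1/16 + 1/496

Greedy algorithm:
2/31: ceiling(31/2) = 16, use 1/16
1/496: ceiling(496/1) = 496, use 1/496
Result: 2/31 = 1/16 + 1/496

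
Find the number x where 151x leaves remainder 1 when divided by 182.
135

gcd(151, 182) = 1, so the inverse exists.
Extended Euclidean algorithm on (182, 151):
182 = 1 × 151 + 31  ⟹  31 = (1)·182 + (-1)·151
151 = 4 × 31 + 27  ⟹  27 = (-4)·182 + (5)·151
31 = 1 × 27 + 4  ⟹  4 = (5)·182 + (-6)·151
27 = 6 × 4 + 3  ⟹  3 = (-34)·182 + (41)·151
4 = 1 × 3 + 1  ⟹  1 = (39)·182 + (-47)·151
So (-47)·151 ≡ 1 (mod 182), i.e. 151^(-1) ≡ -47 ≡ 135 (mod 182).
Check: 151 × 135 = 20385 ≡ 1 (mod 182)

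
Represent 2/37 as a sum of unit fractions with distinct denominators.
1/19 + 1/703

Greedy algorithm:
2/37: ceiling(37/2) = 19, use 1/19
1/703: ceiling(703/1) = 703, use 1/703
Result: 2/37 = 1/19 + 1/703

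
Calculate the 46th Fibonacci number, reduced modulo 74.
53

Matrix identity: Q^n = [[F_(n+1), F_n], [F_n, F_(n-1)]] with Q = [[1,1],[1,0]].
n = 46 = 101110₂. Square-and-multiply, entries mod 74:
Q^1 = [[1,1],[1,0]]
Q^2 = (Q^1)² = [[2,1],[1,1]]
Q^5 = (Q^2)²·Q = [[8,5],[5,3]]
Q^11 = (Q^5)²·Q = [[70,15],[15,55]]
Q^23 = (Q^11)²·Q = [[44,19],[19,25]]
Q^46 = (Q^23)² = [[3,53],[53,24]]
F_46 mod 74 = Q^46[0][1] = 53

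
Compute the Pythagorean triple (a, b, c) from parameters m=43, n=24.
(1273, 2064, 2425)

Euclid's formula: a = m² - n², b = 2mn, c = m² + n²
m = 43, n = 24
a = 43² - 24² = 1849 - 576 = 1273
b = 2 × 43 × 24 = 2064
c = 43² + 24² = 1849 + 576 = 2425
Verification: 1273² + 2064² = 1620529 + 4260096 = 5880625 = 2425² ✓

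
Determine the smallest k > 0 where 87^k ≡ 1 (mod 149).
148

149 is prime, so ord(87) divides φ(149) = 148.
Divisors of 148: 1, 2, 4, 37, 74, 148.
Repeated squaring: 87^1 ≡ 87, 87^2 ≡ 119, 87^4 ≡ 6, 87^8 ≡ 36, 87^16 ≡ 104, 87^32 ≡ 88, 87^64 ≡ 145, 87^128 ≡ 16 (mod 149).
Test 87^d mod 149 for each divisor d in increasing order:
87^1 ≡ 87
87^2 ≡ 119
87^4 ≡ 6
87^37 = 87^32·87^4·87^1 ≡ 44
87^74 = 87^64·87^8·87^2 ≡ 148
87^148 = 87^128·87^16·87^4 ≡ 1  ← first divisor giving 1
The order is 148.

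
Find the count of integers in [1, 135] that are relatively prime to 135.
72

135 = 3^3 × 5
φ(n) = n × ∏(1 - 1/p) for each prime p dividing n
φ(135) = 135 × (1 - 1/3) × (1 - 1/5) = 72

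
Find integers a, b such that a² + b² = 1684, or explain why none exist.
28² + 30² (a=28, b=30)

Factorization: 1684 = 2^2 × 421
By Fermat: n is sum of two squares iff every prime p ≡ 3 (mod 4) appears to even power.
All primes ≡ 3 (mod 4) appear to even power.
Search a = 0, 1, 2, … for 1684 - a² a perfect square: first hit at a = 28: 1684 - 784 = 900 = 30².
1684 = 28² + 30² = 784 + 900 ✓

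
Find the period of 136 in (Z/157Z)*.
156

157 is prime, so ord(136) divides φ(157) = 156.
Divisors of 156: 1, 2, 3, 4, 6, 12, 13, 26, 39, 52, 78, 156.
Repeated squaring: 136^1 ≡ 136, 136^2 ≡ 127, 136^4 ≡ 115, 136^8 ≡ 37, 136^16 ≡ 113, 136^32 ≡ 52, 136^64 ≡ 35, 136^128 ≡ 126 (mod 157).
Test 136^d mod 157 for each divisor d in increasing order:
136^1 ≡ 136
136^2 ≡ 127
136^3 = 136^2·136^1 ≡ 2
136^4 ≡ 115
136^6 = 136^4·136^2 ≡ 4
136^12 = 136^8·136^4 ≡ 16
136^13 = 136^8·136^4·136^1 ≡ 135
136^26 = 136^16·136^8·136^2 ≡ 13
136^39 = 136^32·136^4·136^2·136^1 ≡ 28
136^52 = 136^32·136^16·136^4 ≡ 12
136^78 = 136^64·136^8·136^4·136^2 ≡ 156
136^156 = 136^128·136^16·136^8·136^4 ≡ 1  ← first divisor giving 1
The order is 156.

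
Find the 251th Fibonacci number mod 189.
26

Matrix identity: Q^n = [[F_(n+1), F_n], [F_n, F_(n-1)]] with Q = [[1,1],[1,0]].
n = 251 = 11111011₂. Square-and-multiply, entries mod 189:
Q^1 = [[1,1],[1,0]]
Q^3 = (Q^1)²·Q = [[3,2],[2,1]]
Q^7 = (Q^3)²·Q = [[21,13],[13,8]]
Q^15 = (Q^7)²·Q = [[42,43],[43,188]]
Q^31 = (Q^15)²·Q = [[84,22],[22,62]]
Q^62 = (Q^31)² = [[169,188],[188,170]]
Q^125 = (Q^62)²·Q = [[62,23],[23,39]]
Q^251 = (Q^125)²·Q = [[81,26],[26,55]]
F_251 mod 189 = Q^251[0][1] = 26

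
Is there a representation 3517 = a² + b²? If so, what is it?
6² + 59² (a=6, b=59)

Factorization: 3517 = 3517
By Fermat: n is sum of two squares iff every prime p ≡ 3 (mod 4) appears to even power.
All primes ≡ 3 (mod 4) appear to even power.
Search a = 0, 1, 2, … for 3517 - a² a perfect square: first hit at a = 6: 3517 - 36 = 3481 = 59².
3517 = 6² + 59² = 36 + 3481 ✓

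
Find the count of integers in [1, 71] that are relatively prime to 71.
70

71 = 71
φ(n) = n × ∏(1 - 1/p) for each prime p dividing n
φ(71) = 71 × (1 - 1/71) = 70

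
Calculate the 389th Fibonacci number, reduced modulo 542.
149

Matrix identity: Q^n = [[F_(n+1), F_n], [F_n, F_(n-1)]] with Q = [[1,1],[1,0]].
n = 389 = 110000101₂. Square-and-multiply, entries mod 542:
Q^1 = [[1,1],[1,0]]
Q^3 = (Q^1)²·Q = [[3,2],[2,1]]
Q^6 = (Q^3)² = [[13,8],[8,5]]
Q^12 = (Q^6)² = [[233,144],[144,89]]
Q^24 = (Q^12)² = [[229,298],[298,473]]
Q^48 = (Q^24)² = [[325,526],[526,341]]
Q^97 = (Q^48)²·Q = [[375,191],[191,184]]
Q^194 = (Q^97)² = [[414,537],[537,419]]
Q^389 = (Q^194)²·Q = [[320,149],[149,171]]
F_389 mod 542 = Q^389[0][1] = 149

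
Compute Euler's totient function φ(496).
240

496 = 2^4 × 31
φ(n) = n × ∏(1 - 1/p) for each prime p dividing n
φ(496) = 496 × (1 - 1/2) × (1 - 1/31) = 240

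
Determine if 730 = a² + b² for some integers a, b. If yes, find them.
1² + 27² (a=1, b=27)

Factorization: 730 = 2 × 5 × 73
By Fermat: n is sum of two squares iff every prime p ≡ 3 (mod 4) appears to even power.
All primes ≡ 3 (mod 4) appear to even power.
Search a = 0, 1, 2, … for 730 - a² a perfect square: first hit at a = 1: 730 - 1 = 729 = 27².
730 = 1² + 27² = 1 + 729 ✓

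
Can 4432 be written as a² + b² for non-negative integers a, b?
36² + 56² (a=36, b=56)

Factorization: 4432 = 2^4 × 277
By Fermat: n is sum of two squares iff every prime p ≡ 3 (mod 4) appears to even power.
All primes ≡ 3 (mod 4) appear to even power.
Search a = 0, 1, 2, … for 4432 - a² a perfect square: first hit at a = 36: 4432 - 1296 = 3136 = 56².
4432 = 36² + 56² = 1296 + 3136 ✓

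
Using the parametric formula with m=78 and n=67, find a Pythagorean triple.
(1595, 10452, 10573)

Euclid's formula: a = m² - n², b = 2mn, c = m² + n²
m = 78, n = 67
a = 78² - 67² = 6084 - 4489 = 1595
b = 2 × 78 × 67 = 10452
c = 78² + 67² = 6084 + 4489 = 10573
Verification: 1595² + 10452² = 2544025 + 109244304 = 111788329 = 10573² ✓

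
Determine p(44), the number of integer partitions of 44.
75175

p(n) counts ways to write n as a sum of positive integers (order ignored).
Euler's pentagonal recurrence: p(k) = p(k-1) + p(k-2) - p(k-5) - p(k-7) + p(k-12) + p(k-15) - ... (offsets j(3j∓1)/2, signs ++--, p(0)=1, p(<0)=0).
DP table for k = 0..43: p(0)=1, p(1)=1, p(2)=2, p(3)=3, p(4)=5, p(5)=7, p(6)=11, p(7)=15, p(8)=22, p(9)=30, p(10)=42, p(11)=56, p(12)=77, p(13)=101, p(14)=135, p(15)=176, p(16)=231, p(17)=297, p(18)=385, p(19)=490, p(20)=627, p(21)=792, p(22)=1002, p(23)=1255, p(24)=1575, p(25)=1958, p(26)=2436, p(27)=3010, p(28)=3718, p(29)=4565, p(30)=5604, p(31)=6842, p(32)=8349, p(33)=10143, p(34)=12310, p(35)=14883, p(36)=17977, p(37)=21637, p(38)=26015, p(39)=31185, p(40)=37338, p(41)=44583, p(42)=53174, p(43)=63261.
Final step: p(44) = p(43) + p(42) - p(39) - p(37) + p(32) + p(29) - p(22) - p(18) + p(9) + p(4)
= 63261 + 53174 - 31185 - 21637 + 8349 + 4565 - 1002 - 385 + 30 + 5
= 75175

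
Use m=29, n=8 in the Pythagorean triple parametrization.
(777, 464, 905)

Euclid's formula: a = m² - n², b = 2mn, c = m² + n²
m = 29, n = 8
a = 29² - 8² = 841 - 64 = 777
b = 2 × 29 × 8 = 464
c = 29² + 8² = 841 + 64 = 905
Verification: 777² + 464² = 603729 + 215296 = 819025 = 905² ✓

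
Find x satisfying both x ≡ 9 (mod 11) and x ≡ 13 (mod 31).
75

Using Chinese Remainder Theorem:
M = 11 × 31 = 341
M1 = 31, M2 = 11
y1 = 31^(-1) mod 11 = 5
y2 = 11^(-1) mod 31 = 17
x = (9×31×5 + 13×11×17) mod 341 = 75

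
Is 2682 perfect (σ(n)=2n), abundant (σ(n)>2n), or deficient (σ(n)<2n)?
abundant

Proper divisors of 2682: sum = 1 + 2 + 3 + 6 + 9 + 18 + 149 + 298 + 447 + 894 + 1341 = 3168
Since 3168 > 2682, 2682 is abundant.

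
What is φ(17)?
16

17 = 17
φ(n) = n × ∏(1 - 1/p) for each prime p dividing n
φ(17) = 17 × (1 - 1/17) = 16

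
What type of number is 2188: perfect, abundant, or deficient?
deficient

Proper divisors of 2188: sum = 1 + 2 + 4 + 547 + 1094 = 1648
Since 1648 < 2188, 2188 is deficient.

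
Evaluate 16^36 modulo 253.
71

Repeated squaring. Binary of 36 = 100100.
16^1 ≡ 16 (mod 253); 16^2 ≡ 3 (mod 253); 16^4 ≡ 9 (mod 253); 16^8 ≡ 81 (mod 253); 16^16 ≡ 236 (mod 253); 16^32 ≡ 36 (mod 253)
16^36 = 16^4 × 16^32 ≡ 71 (mod 253)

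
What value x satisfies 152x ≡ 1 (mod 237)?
92

gcd(152, 237) = 1, so the inverse exists.
Extended Euclidean algorithm on (237, 152):
237 = 1 × 152 + 85  ⟹  85 = (1)·237 + (-1)·152
152 = 1 × 85 + 67  ⟹  67 = (-1)·237 + (2)·152
85 = 1 × 67 + 18  ⟹  18 = (2)·237 + (-3)·152
67 = 3 × 18 + 13  ⟹  13 = (-7)·237 + (11)·152
18 = 1 × 13 + 5  ⟹  5 = (9)·237 + (-14)·152
13 = 2 × 5 + 3  ⟹  3 = (-25)·237 + (39)·152
5 = 1 × 3 + 2  ⟹  2 = (34)·237 + (-53)·152
3 = 1 × 2 + 1  ⟹  1 = (-59)·237 + (92)·152
So (92)·152 ≡ 1 (mod 237), i.e. 152^(-1) ≡ 92 (mod 237).
Check: 152 × 92 = 13984 ≡ 1 (mod 237)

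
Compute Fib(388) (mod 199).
178

Matrix identity: Q^n = [[F_(n+1), F_n], [F_n, F_(n-1)]] with Q = [[1,1],[1,0]].
n = 388 = 110000100₂. Square-and-multiply, entries mod 199:
Q^1 = [[1,1],[1,0]]
Q^3 = (Q^1)²·Q = [[3,2],[2,1]]
Q^6 = (Q^3)² = [[13,8],[8,5]]
Q^12 = (Q^6)² = [[34,144],[144,89]]
Q^24 = (Q^12)² = [[2,1],[1,1]]
Q^48 = (Q^24)² = [[5,3],[3,2]]
Q^97 = (Q^48)²·Q = [[55,34],[34,21]]
Q^194 = (Q^97)² = [[2,196],[196,5]]
Q^388 = (Q^194)² = [[13,178],[178,34]]
F_388 mod 199 = Q^388[0][1] = 178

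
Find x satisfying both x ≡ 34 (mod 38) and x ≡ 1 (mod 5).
186

Using Chinese Remainder Theorem:
M = 38 × 5 = 190
M1 = 5, M2 = 38
y1 = 5^(-1) mod 38 = 23
y2 = 38^(-1) mod 5 = 2
x = (34×5×23 + 1×38×2) mod 190 = 186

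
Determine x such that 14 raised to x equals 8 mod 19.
3

Baby-step giant-step with step n = ⌈√19⌉ = 5.
Baby steps 14^j mod 19 (j:value) for j=0..4: 0:1, 1:14, 2:6, 3:8, 4:17.
h = 8 is already in the table at j=3, so x = 3.
Check: 14^3 ≡ 8 (mod 19).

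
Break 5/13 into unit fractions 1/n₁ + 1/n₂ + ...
1/3 + 1/20 + 1/780

Greedy algorithm:
5/13: ceiling(13/5) = 3, use 1/3
2/39: ceiling(39/2) = 20, use 1/20
1/780: ceiling(780/1) = 780, use 1/780
Result: 5/13 = 1/3 + 1/20 + 1/780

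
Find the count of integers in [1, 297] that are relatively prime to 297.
180

297 = 3^3 × 11
φ(n) = n × ∏(1 - 1/p) for each prime p dividing n
φ(297) = 297 × (1 - 1/3) × (1 - 1/11) = 180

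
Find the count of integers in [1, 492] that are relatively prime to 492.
160

492 = 2^2 × 3 × 41
φ(n) = n × ∏(1 - 1/p) for each prime p dividing n
φ(492) = 492 × (1 - 1/2) × (1 - 1/3) × (1 - 1/41) = 160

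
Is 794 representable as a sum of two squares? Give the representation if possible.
13² + 25² (a=13, b=25)

Factorization: 794 = 2 × 397
By Fermat: n is sum of two squares iff every prime p ≡ 3 (mod 4) appears to even power.
All primes ≡ 3 (mod 4) appear to even power.
Search a = 0, 1, 2, … for 794 - a² a perfect square: first hit at a = 13: 794 - 169 = 625 = 25².
794 = 13² + 25² = 169 + 625 ✓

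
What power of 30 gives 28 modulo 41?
37

Baby-step giant-step with step n = ⌈√41⌉ = 7.
Baby steps 30^j mod 41 (j:value) for j=0..6: 0:1, 1:30, 2:39, 3:22, 4:4, 5:38, 6:33.
Giant-step multiplier: 30^(-7) ≡ 30^(40-7) = 30^33 ≡ 7 (mod 41).
Giant steps γ_i = 28·7^i mod 41: γ_0=28, γ_1=32, γ_2=19, γ_3=10, γ_4=29, γ_5=39 (in table at j=2).
x = i·n + j = 5·7 + 2 = 37.
Check: 30^37 ≡ 28 (mod 41).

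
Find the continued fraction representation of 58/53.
[1; 10, 1, 1, 2]

Euclidean algorithm steps:
58 = 1 × 53 + 5
53 = 10 × 5 + 3
5 = 1 × 3 + 2
3 = 1 × 2 + 1
2 = 2 × 1 + 0
Continued fraction: [1; 10, 1, 1, 2]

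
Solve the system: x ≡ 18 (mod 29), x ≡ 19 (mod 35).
859

Using Chinese Remainder Theorem:
M = 29 × 35 = 1015
M1 = 35, M2 = 29
y1 = 35^(-1) mod 29 = 5
y2 = 29^(-1) mod 35 = 29
x = (18×35×5 + 19×29×29) mod 1015 = 859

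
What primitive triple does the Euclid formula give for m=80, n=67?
(1911, 10720, 10889)

Euclid's formula: a = m² - n², b = 2mn, c = m² + n²
m = 80, n = 67
a = 80² - 67² = 6400 - 4489 = 1911
b = 2 × 80 × 67 = 10720
c = 80² + 67² = 6400 + 4489 = 10889
Verification: 1911² + 10720² = 3651921 + 114918400 = 118570321 = 10889² ✓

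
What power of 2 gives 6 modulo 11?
9

Baby-step giant-step with step n = ⌈√11⌉ = 4.
Baby steps 2^j mod 11 (j:value) for j=0..3: 0:1, 1:2, 2:4, 3:8.
Giant-step multiplier: 2^(-4) ≡ 2^(10-4) = 2^6 ≡ 9 (mod 11).
Giant steps γ_i = 6·9^i mod 11: γ_0=6, γ_1=10, γ_2=2 (in table at j=1).
x = i·n + j = 2·4 + 1 = 9.
Check: 2^9 ≡ 6 (mod 11).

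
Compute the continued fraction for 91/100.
[0; 1, 10, 9]

Euclidean algorithm steps:
91 = 0 × 100 + 91
100 = 1 × 91 + 9
91 = 10 × 9 + 1
9 = 9 × 1 + 0
Continued fraction: [0; 1, 10, 9]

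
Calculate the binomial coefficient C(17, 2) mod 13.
6

Using Lucas' theorem:
Write n=17 and k=2 in base 13:
n in base 13: [1, 4]
k in base 13: [0, 2]
C(17,2) mod 13 = ∏ C(n_i, k_i) mod 13
Digit binomials (mod 13): C(1,0) = 1; C(4,2) = 6
Product: 1 × 6 = 6 ≡ 6 (mod 13)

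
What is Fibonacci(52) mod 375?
99

Matrix identity: Q^n = [[F_(n+1), F_n], [F_n, F_(n-1)]] with Q = [[1,1],[1,0]].
n = 52 = 110100₂. Square-and-multiply, entries mod 375:
Q^1 = [[1,1],[1,0]]
Q^3 = (Q^1)²·Q = [[3,2],[2,1]]
Q^6 = (Q^3)² = [[13,8],[8,5]]
Q^13 = (Q^6)²·Q = [[2,233],[233,144]]
Q^26 = (Q^13)² = [[293,268],[268,25]]
Q^52 = (Q^26)² = [[173,99],[99,74]]
F_52 mod 375 = Q^52[0][1] = 99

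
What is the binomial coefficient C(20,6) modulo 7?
1

Using Lucas' theorem:
Write n=20 and k=6 in base 7:
n in base 7: [2, 6]
k in base 7: [0, 6]
C(20,6) mod 7 = ∏ C(n_i, k_i) mod 7
Digit binomials (mod 7): C(2,0) = 1; C(6,6) = 1
Product: 1 × 1 = 1 ≡ 1 (mod 7)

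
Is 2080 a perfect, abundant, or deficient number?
abundant

Proper divisors of 2080: sum = 1 + 2 + 4 + 5 + 8 + 10 + 13 + 16 + ... + 260 + 416 + 520 + 1040 (23 divisors) = 3212
Since 3212 > 2080, 2080 is abundant.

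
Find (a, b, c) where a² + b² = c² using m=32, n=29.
(183, 1856, 1865)

Euclid's formula: a = m² - n², b = 2mn, c = m² + n²
m = 32, n = 29
a = 32² - 29² = 1024 - 841 = 183
b = 2 × 32 × 29 = 1856
c = 32² + 29² = 1024 + 841 = 1865
Verification: 183² + 1856² = 33489 + 3444736 = 3478225 = 1865² ✓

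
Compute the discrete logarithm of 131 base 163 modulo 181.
41

Baby-step giant-step with step n = ⌈√181⌉ = 14.
Baby steps 163^j mod 181 (j:value) for j=0..13: 0:1, 1:163, 2:143, 3:141, 4:177, 5:72, 6:152, 7:160, 8:16, 9:74, 10:116, 11:84, 12:117, 13:66.
Giant-step multiplier: 163^(-14) ≡ 163^(180-14) = 163^166 ≡ 55 (mod 181).
Giant steps γ_i = 131·55^i mod 181: γ_0=131, γ_1=146, γ_2=66 (in table at j=13).
x = i·n + j = 2·14 + 13 = 41.
Check: 163^41 ≡ 131 (mod 181).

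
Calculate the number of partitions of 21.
792

p(n) counts ways to write n as a sum of positive integers (order ignored).
Euler's pentagonal recurrence: p(k) = p(k-1) + p(k-2) - p(k-5) - p(k-7) + p(k-12) + p(k-15) - ... (offsets j(3j∓1)/2, signs ++--, p(0)=1, p(<0)=0).
DP table for k = 0..20: p(0)=1, p(1)=1, p(2)=2, p(3)=3, p(4)=5, p(5)=7, p(6)=11, p(7)=15, p(8)=22, p(9)=30, p(10)=42, p(11)=56, p(12)=77, p(13)=101, p(14)=135, p(15)=176, p(16)=231, p(17)=297, p(18)=385, p(19)=490, p(20)=627.
Final step: p(21) = p(20) + p(19) - p(16) - p(14) + p(9) + p(6)
= 627 + 490 - 231 - 135 + 30 + 11
= 792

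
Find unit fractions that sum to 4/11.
1/3 + 1/33

Greedy algorithm:
4/11: ceiling(11/4) = 3, use 1/3
1/33: ceiling(33/1) = 33, use 1/33
Result: 4/11 = 1/3 + 1/33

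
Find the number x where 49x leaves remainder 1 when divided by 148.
145

gcd(49, 148) = 1, so the inverse exists.
Extended Euclidean algorithm on (148, 49):
148 = 3 × 49 + 1  ⟹  1 = (1)·148 + (-3)·49
So (-3)·49 ≡ 1 (mod 148), i.e. 49^(-1) ≡ -3 ≡ 145 (mod 148).
Check: 49 × 145 = 7105 ≡ 1 (mod 148)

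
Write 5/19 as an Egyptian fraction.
1/4 + 1/76

Greedy algorithm:
5/19: ceiling(19/5) = 4, use 1/4
1/76: ceiling(76/1) = 76, use 1/76
Result: 5/19 = 1/4 + 1/76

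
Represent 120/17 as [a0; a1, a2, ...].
[7; 17]

Euclidean algorithm steps:
120 = 7 × 17 + 1
17 = 17 × 1 + 0
Continued fraction: [7; 17]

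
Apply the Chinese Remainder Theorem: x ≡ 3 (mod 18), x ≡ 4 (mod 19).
327

Using Chinese Remainder Theorem:
M = 18 × 19 = 342
M1 = 19, M2 = 18
y1 = 19^(-1) mod 18 = 1
y2 = 18^(-1) mod 19 = 18
x = (3×19×1 + 4×18×18) mod 342 = 327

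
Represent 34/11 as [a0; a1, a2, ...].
[3; 11]

Euclidean algorithm steps:
34 = 3 × 11 + 1
11 = 11 × 1 + 0
Continued fraction: [3; 11]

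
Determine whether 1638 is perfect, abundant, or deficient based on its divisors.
abundant

Proper divisors of 1638: sum = 1 + 2 + 3 + 6 + 7 + 9 + 13 + 14 + ... + 234 + 273 + 546 + 819 (23 divisors) = 2730
Since 2730 > 1638, 1638 is abundant.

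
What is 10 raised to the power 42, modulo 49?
1

Repeated squaring. Binary of 42 = 101010.
10^1 ≡ 10 (mod 49); 10^2 ≡ 2 (mod 49); 10^4 ≡ 4 (mod 49); 10^8 ≡ 16 (mod 49); 10^16 ≡ 11 (mod 49); 10^32 ≡ 23 (mod 49)
10^42 = 10^2 × 10^8 × 10^32 ≡ 1 (mod 49)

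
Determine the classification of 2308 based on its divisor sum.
deficient

Proper divisors of 2308: sum = 1 + 2 + 4 + 577 + 1154 = 1738
Since 1738 < 2308, 2308 is deficient.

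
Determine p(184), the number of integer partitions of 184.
980462880430

p(n) counts ways to write n as a sum of positive integers (order ignored).
Euler's pentagonal recurrence: p(k) = p(k-1) + p(k-2) - p(k-5) - p(k-7) + p(k-12) + p(k-15) - ... (offsets j(3j∓1)/2, signs ++--, p(0)=1, p(<0)=0).
DP table for k = 0..183: p(0)=1, p(1)=1, p(2)=2, p(3)=3, p(4)=5, p(5)=7, p(6)=11, p(7)=15, p(8)=22, p(9)=30, p(10)=42, p(11)=56, p(12)=77, p(13)=101, p(14)=135, p(15)=176, p(16)=231, p(17)=297, p(18)=385, p(19)=490, p(20)=627, p(21)=792, p(22)=1002, p(23)=1255, p(24)=1575, p(25)=1958, p(26)=2436, p(27)=3010, p(28)=3718, p(29)=4565, p(30)=5604, p(31)=6842, p(32)=8349, p(33)=10143, p(34)=12310, p(35)=14883, p(36)=17977, p(37)=21637, p(38)=26015, p(39)=31185, p(40)=37338, p(41)=44583, p(42)=53174, p(43)=63261, p(44)=75175, p(45)=89134, p(46)=105558, p(47)=124754, p(48)=147273, p(49)=173525, p(50)=204226, p(51)=239943, p(52)=281589, p(53)=329931, p(54)=386155, p(55)=451276, p(56)=526823, p(57)=614154, p(58)=715220, p(59)=831820, p(60)=966467, p(61)=1121505, p(62)=1300156, p(63)=1505499, p(64)=1741630, p(65)=2012558, p(66)=2323520, p(67)=2679689, p(68)=3087735, p(69)=3554345, p(70)=4087968, p(71)=4697205, p(72)=5392783, p(73)=6185689, p(74)=7089500, p(75)=8118264, p(76)=9289091, p(77)=10619863, p(78)=12132164, p(79)=13848650, p(80)=15796476, p(81)=18004327, p(82)=20506255, p(83)=23338469, p(84)=26543660, p(85)=30167357, p(86)=34262962, p(87)=38887673, p(88)=44108109, p(89)=49995925, p(90)=56634173, p(91)=64112359, p(92)=72533807, p(93)=82010177, p(94)=92669720, p(95)=104651419, p(96)=118114304, p(97)=133230930, p(98)=150198136, p(99)=169229875, p(100)=190569292, p(101)=214481126, p(102)=241265379, p(103)=271248950, p(104)=304801365, p(105)=342325709, p(106)=384276336, p(107)=431149389, p(108)=483502844, p(109)=541946240, p(110)=607163746, p(111)=679903203, p(112)=761002156, p(113)=851376628, p(114)=952050665, p(115)=1064144451, p(116)=1188908248, p(117)=1327710076, p(118)=1482074143, p(119)=1653668665, p(120)=1844349560, p(121)=2056148051, p(122)=2291320912, p(123)=2552338241, p(124)=2841940500, p(125)=3163127352, p(126)=3519222692, p(127)=3913864295, p(128)=4351078600, p(129)=4835271870, p(130)=5371315400, p(131)=5964539504, p(132)=6620830889, p(133)=7346629512, p(134)=8149040695, p(135)=9035836076, p(136)=10015581680, p(137)=11097645016, p(138)=12292341831, p(139)=13610949895, p(140)=15065878135, p(141)=16670689208, p(142)=18440293320, p(143)=20390982757, p(144)=22540654445, p(145)=24908858009, p(146)=27517052599, p(147)=30388671978, p(148)=33549419497, p(149)=37027355200, p(150)=40853235313, p(151)=45060624582, p(152)=49686288421, p(153)=54770336324, p(154)=60356673280, p(155)=66493182097, p(156)=73232243759, p(157)=80630964769, p(158)=88751778802, p(159)=97662728555, p(160)=107438159466, p(161)=118159068427, p(162)=129913904637, p(163)=142798995930, p(164)=156919475295, p(165)=172389800255, p(166)=189334822579, p(167)=207890420102, p(168)=228204732751, p(169)=250438925115, p(170)=274768617130, p(171)=301384802048, p(172)=330495499613, p(173)=362326859895, p(174)=397125074750, p(175)=435157697830, p(176)=476715857290, p(177)=522115831195, p(178)=571701605655, p(179)=625846753120, p(180)=684957390936, p(181)=749474411781, p(182)=819876908323, p(183)=896684817527.
Final step: p(184) = p(183) + p(182) - p(179) - p(177) + p(172) + p(169) - p(162) - p(158) + p(149) + p(144) - p(133) - p(127) + p(114) + p(107) - p(92) - p(84) + p(67) + p(58) - p(39) - p(29) + p(8)
= 896684817527 + 819876908323 - 625846753120 - 522115831195 + 330495499613 + 250438925115 - 129913904637 - 88751778802 + 37027355200 + 22540654445 - 7346629512 - 3913864295 + 952050665 + 431149389 - 72533807 - 26543660 + 2679689 + 715220 - 31185 - 4565 + 22
= 980462880430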